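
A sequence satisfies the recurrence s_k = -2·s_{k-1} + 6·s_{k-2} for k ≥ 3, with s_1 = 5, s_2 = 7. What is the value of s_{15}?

Compute successive terms:
s_3 = 16  s_4 = 10  s_5 = 76  …  s_{12} = -350048  s_{13} = 1282240  s_{14} = -4664768  s_{15} = 17022976.

17022976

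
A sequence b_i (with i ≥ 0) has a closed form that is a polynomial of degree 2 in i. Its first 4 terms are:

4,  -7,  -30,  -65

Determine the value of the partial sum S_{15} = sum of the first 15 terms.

-6555

1st diffs: -11, -23, -35.
2nd diffs: -12, -12 (constant).
Newton forward-difference form: b_i = 4 + (-11)·C(i,1) + (-12)·C(i,2).
Continuing: …, -112, -171, -242, -325, …, b_{14} = -1242.
Summing i = 0..14 (15 terms) gives -6555.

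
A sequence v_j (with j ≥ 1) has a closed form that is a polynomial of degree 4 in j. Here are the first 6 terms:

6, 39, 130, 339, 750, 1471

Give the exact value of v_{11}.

1st diffs: 33, 91, 209, 411, 721.
2nd diffs: 58, 118, 202, 310.
3rd diffs: 60, 84, 108.
4th diffs: 24, 24 (constant).
Newton forward-difference form: v_j = 6 + 33·C(j-1,1) + 58·C(j-1,2) + 60·C(j-1,3) + 24·C(j-1,4).
At j = 11: j-1 = 10, so v_{11} = 6 + 330 + 2610 + 7200 + 5040 = 15186.

15186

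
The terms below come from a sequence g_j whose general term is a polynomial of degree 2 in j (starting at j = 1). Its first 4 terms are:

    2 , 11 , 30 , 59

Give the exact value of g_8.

275

1st diffs: 9, 19, 29.
2nd diffs: 10, 10 (constant).
Newton forward-difference form: g_j = 2 + 9·C(j-1,1) + 10·C(j-1,2).
At j = 8: j-1 = 7, so g_8 = 2 + 63 + 210 = 275.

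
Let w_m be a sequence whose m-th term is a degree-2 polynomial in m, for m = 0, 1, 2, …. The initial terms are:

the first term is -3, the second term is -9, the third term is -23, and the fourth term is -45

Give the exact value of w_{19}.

1st diffs: -6, -14, -22.
2nd diffs: -8, -8 (constant).
So w_m = -4m^2 - 2m - 3.
Evaluating at m = 19 gives w_{19} = -1485.

-1485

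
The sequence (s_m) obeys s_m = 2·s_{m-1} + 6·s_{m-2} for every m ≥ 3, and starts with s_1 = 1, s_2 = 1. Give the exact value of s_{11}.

Applying the relation repeatedly:
s_3 = 8, s_4 = 22, s_5 = 92, s_6 = 316, s_7 = 1184, s_8 = 4264, s_9 = 15632, s_{10} = 56848, s_{11} = 207488.

207488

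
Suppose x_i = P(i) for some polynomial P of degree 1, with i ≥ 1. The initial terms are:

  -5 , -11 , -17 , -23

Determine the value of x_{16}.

1st diffs: -6, -6, -6 (constant).
So x_i = -6i + 1.
Evaluating at i = 16 gives x_{16} = -95.

-95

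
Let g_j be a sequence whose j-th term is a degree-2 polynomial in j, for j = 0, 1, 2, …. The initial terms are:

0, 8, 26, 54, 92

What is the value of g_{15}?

1170

1st diffs: 8, 18, 28, 38.
2nd diffs: 10, 10, 10 (constant).
Newton forward-difference form: g_j = 8·C(j,1) + 10·C(j,2).
At j = 15: j = 15, so g_{15} = 120 + 1050 = 1170.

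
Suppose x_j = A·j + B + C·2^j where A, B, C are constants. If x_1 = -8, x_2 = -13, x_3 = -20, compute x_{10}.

Write the equations: A + B + 2C = -8; 2A + B + 4C = -13; 3A + B + 8C = -20.
Subtracting the first from the second: A + 2C = -5.
Subtracting the second from the third: A + 4C = -7.
Solving: C = -1, A = -3, then B = -3.
So x_j = -3·j + (-3) + (-1)·2^j; at j=10 this is -1057.

-1057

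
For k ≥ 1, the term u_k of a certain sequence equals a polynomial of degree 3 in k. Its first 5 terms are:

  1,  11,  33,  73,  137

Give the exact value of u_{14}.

1st diffs: 10, 22, 40, 64.
2nd diffs: 12, 18, 24.
3rd diffs: 6, 6 (constant).
Newton forward-difference form: u_k = 1 + 10·C(k-1,1) + 12·C(k-1,2) + 6·C(k-1,3).
At k = 14: k-1 = 13, so u_{14} = 1 + 130 + 936 + 1716 = 2783.

2783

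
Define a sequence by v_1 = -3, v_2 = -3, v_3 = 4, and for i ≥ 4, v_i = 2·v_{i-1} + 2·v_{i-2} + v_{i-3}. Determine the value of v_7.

Applying the relation repeatedly:
v_4 = -1;  v_5 = 3;  v_6 = 8;  v_7 = 21.

21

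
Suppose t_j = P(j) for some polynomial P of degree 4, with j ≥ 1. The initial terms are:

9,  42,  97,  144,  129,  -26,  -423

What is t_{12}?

1st diffs: 33, 55, 47, -15, -155, -397.
2nd diffs: 22, -8, -62, -140, -242.
3rd diffs: -30, -54, -78, -102.
4th diffs: -24, -24, -24 (constant).
So t_j = -j^4 + 5j^3 + 6j^2 - 5j + 4.
Evaluating at j = 12 gives t_{12} = -11288.

-11288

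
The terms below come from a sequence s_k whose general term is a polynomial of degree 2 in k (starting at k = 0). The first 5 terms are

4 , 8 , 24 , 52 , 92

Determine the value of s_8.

372

1st diffs: 4, 16, 28, 40.
2nd diffs: 12, 12, 12 (constant).
So s_k = 6k^2 - 2k + 4.
Evaluating at k = 8 gives s_8 = 372.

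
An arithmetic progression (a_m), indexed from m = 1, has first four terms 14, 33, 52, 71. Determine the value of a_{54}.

Common difference d = 19.
a_m = 14 + (m - 1)·19.
a_{54} = 14 + 53·19 = 1021.

1021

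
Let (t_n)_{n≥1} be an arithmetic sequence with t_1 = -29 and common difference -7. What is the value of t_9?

t_n = -29 + (n - 1)·(-7).
t_9 = -29 + 8·(-7) = -85.

-85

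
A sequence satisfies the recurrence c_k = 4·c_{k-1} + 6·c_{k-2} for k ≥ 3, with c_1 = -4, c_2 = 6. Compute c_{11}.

2870784

Iterate the recurrence:
c_3 = 0, c_4 = 36, c_5 = 144, c_6 = 792, c_7 = 4032, c_8 = 20880, c_9 = 107712, c_{10} = 556128, c_{11} = 2870784.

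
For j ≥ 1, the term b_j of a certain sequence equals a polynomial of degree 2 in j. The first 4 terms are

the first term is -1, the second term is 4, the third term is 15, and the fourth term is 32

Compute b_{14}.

1st diffs: 5, 11, 17.
2nd diffs: 6, 6 (constant).
Newton forward-difference form: b_j = -1 + 5·C(j-1,1) + 6·C(j-1,2).
At j = 14: j-1 = 13, so b_{14} = -1 + 65 + 468 = 532.

532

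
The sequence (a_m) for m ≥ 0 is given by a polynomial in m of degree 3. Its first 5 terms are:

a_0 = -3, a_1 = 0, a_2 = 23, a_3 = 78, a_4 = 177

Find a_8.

1253

1st diffs: 3, 23, 55, 99.
2nd diffs: 20, 32, 44.
3rd diffs: 12, 12 (constant).
So a_m = 2m^3 + 4m^2 - 3m - 3.
Evaluating at m = 8 gives a_8 = 1253.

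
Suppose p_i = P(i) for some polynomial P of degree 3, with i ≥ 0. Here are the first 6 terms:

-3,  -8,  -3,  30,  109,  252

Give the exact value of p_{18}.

16125

1st diffs: -5, 5, 33, 79, 143.
2nd diffs: 10, 28, 46, 64.
3rd diffs: 18, 18, 18 (constant).
Newton forward-difference form: p_i = -3 + (-5)·C(i,1) + 10·C(i,2) + 18·C(i,3).
At i = 18: i = 18, so p_{18} = -3 - 90 + 1530 + 14688 = 16125.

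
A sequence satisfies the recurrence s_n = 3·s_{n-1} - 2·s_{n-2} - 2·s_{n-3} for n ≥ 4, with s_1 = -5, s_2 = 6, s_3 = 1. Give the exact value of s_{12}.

1239

Applying the relation repeatedly:
s_4 = 1  s_5 = -11  s_6 = -37  s_7 = -91  s_8 = -177  s_9 = -275  s_{10} = -289  s_{11} = 37  s_{12} = 1239.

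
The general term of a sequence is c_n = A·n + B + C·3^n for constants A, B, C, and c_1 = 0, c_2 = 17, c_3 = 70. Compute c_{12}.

1594303

Write the equations: A + B + 3C = 0; 2A + B + 9C = 17; 3A + B + 27C = 70.
Subtracting the first from the second: A + 6C = 17.
Subtracting the second from the third: A + 18C = 53.
Solving: C = 3, A = -1, then B = -8.
Therefore c_{12} = -12 + (-8) + 3·531441 = 1594303.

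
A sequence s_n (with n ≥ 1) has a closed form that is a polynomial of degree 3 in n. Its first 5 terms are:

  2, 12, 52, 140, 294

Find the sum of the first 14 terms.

29876

1st diffs: 10, 40, 88, 154.
2nd diffs: 30, 48, 66.
3rd diffs: 18, 18 (constant).
Newton forward-difference form: s_n = 2 + 10·C(n-1,1) + 30·C(n-1,2) + 18·C(n-1,3).
Continuing: …, 532, 872, 1332, 1930, …, s_{14} = 7620.
Summing n = 1..14 (14 terms) gives 29876.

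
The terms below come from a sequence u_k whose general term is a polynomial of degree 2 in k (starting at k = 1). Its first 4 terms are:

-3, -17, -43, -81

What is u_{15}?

-1291

1st diffs: -14, -26, -38.
2nd diffs: -12, -12 (constant).
Newton forward-difference form: u_k = -3 + (-14)·C(k-1,1) + (-12)·C(k-1,2).
At k = 15: k-1 = 14, so u_{15} = -3 - 196 - 1092 = -1291.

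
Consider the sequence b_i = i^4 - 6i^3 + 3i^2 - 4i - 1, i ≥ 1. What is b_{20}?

b_{20} = 1·20^4 - 6·20^3 + 3·20^2 - 4·20 - 1 = 113119.

113119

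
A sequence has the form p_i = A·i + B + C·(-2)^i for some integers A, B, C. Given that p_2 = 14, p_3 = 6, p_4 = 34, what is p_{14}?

16442

At i = 2, 3, 4: 2A + B + 4C = 14; 3A + B - 8C = 6; 4A + B + 16C = 34.
Subtracting the first from the second: A - 12C = -8.
Subtracting the second from the third: A + 24C = 28.
Solving: C = 1, A = 4, then B = 2.
Hence p_{14} = 4·14 + 2 + 1·16384 = 16442.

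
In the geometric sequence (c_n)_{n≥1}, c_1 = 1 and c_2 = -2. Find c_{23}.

4194304

Common ratio r = -2.
c_n = 1·(-2)^(n-1).
c_{23} = 1·(-2)^22 = 4194304.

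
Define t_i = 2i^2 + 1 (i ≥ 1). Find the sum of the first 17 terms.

3587

Over i = 1..17: Σi = 153, Σi² = 1785.
Total = (2)·1785 + (1)·17 = 3587.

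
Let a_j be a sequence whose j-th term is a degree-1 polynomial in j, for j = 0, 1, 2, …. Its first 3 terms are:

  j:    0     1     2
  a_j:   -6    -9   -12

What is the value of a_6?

1st diffs: -3, -3 (constant).
So a_j = -3j - 6.
Evaluating at j = 6 gives a_6 = -24.

-24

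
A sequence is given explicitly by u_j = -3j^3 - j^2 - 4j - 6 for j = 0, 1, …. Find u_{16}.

-12614

u_{16} = -3·16^3 - 1·16^2 - 4·16 - 6 = -12614.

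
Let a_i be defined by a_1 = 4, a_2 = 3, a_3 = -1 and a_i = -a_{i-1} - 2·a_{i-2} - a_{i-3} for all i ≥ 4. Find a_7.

-18

a_4 = -9;  a_5 = 8;  a_6 = 11;  a_7 = -18.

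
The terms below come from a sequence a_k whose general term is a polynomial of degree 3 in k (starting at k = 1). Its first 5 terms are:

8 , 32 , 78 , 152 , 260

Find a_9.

1st diffs: 24, 46, 74, 108.
2nd diffs: 22, 28, 34.
3rd diffs: 6, 6 (constant).
So a_k = k^3 + 5k^2 + 2k.
Evaluating at k = 9 gives a_9 = 1152.

1152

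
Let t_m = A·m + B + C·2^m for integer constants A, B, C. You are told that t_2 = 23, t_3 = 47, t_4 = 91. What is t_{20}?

Plug in m = 2, 3, 4: 2A + B + 4C = 23; 3A + B + 8C = 47; 4A + B + 16C = 91.
Subtracting the first from the second: A + 4C = 24.
Subtracting the second from the third: A + 8C = 44.
Solving: C = 5, A = 4, then B = -5.
Therefore t_{20} = 80 + (-5) + 5·1048576 = 5242955.

5242955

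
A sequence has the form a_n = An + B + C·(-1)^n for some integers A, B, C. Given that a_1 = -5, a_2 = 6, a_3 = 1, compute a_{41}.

Plug in n = 1, 2, 3: A + B - C = -5; 2A + B + C = 6; 3A + B - C = 1.
Subtracting the first from the second: A + 2C = 11.
Subtracting the second from the third: A - 2C = -5.
Solving: C = 4, A = 3, then B = -4.
Therefore a_{41} = 123 + (-4) + 4·(-1) = 115.

115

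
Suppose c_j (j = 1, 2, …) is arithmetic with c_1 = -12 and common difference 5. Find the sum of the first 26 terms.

1313

c_j = -12 + (j - 1)·5.
c_{26} = 113; S = 26·(-12 + 113)/2 = 1313.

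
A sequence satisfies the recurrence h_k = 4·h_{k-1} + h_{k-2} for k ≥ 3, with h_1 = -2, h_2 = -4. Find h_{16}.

Iterate the recurrence:
h_3 = -18;  h_4 = -76;  h_5 = -322;  …;  h_{13} = -33385282;  h_{14} = -141422324;  h_{15} = -599074578;  h_{16} = -2537720636.

-2537720636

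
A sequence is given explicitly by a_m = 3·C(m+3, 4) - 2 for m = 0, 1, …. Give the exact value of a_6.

376

C(9, 4) = 126, so a_6 = 376.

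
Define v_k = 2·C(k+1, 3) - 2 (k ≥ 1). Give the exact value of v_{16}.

C(17, 3) = 680, so v_{16} = 1358.

1358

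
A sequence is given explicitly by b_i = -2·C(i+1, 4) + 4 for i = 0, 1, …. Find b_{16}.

-4756

C(17, 4) = 2380, so b_{16} = -4756.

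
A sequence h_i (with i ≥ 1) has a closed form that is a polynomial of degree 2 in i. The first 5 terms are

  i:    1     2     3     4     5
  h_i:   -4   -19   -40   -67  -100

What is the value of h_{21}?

1st diffs: -15, -21, -27, -33.
2nd diffs: -6, -6, -6 (constant).
So h_i = -3i^2 - 6i + 5.
Evaluating at i = 21 gives h_{21} = -1444.

-1444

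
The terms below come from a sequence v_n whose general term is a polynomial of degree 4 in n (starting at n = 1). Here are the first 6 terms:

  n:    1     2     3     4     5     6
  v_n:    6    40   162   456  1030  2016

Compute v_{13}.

36582

1st diffs: 34, 122, 294, 574, 986.
2nd diffs: 88, 172, 280, 412.
3rd diffs: 84, 108, 132.
4th diffs: 24, 24 (constant).
So v_n = n^4 + 4n^3 - 5n^2 + 6n.
Evaluating at n = 13 gives v_{13} = 36582.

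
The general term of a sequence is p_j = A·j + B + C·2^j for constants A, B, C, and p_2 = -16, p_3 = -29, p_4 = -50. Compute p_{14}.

The three given values yield: 2A + B + 4C = -16; 3A + B + 8C = -29; 4A + B + 16C = -50.
Subtracting the first from the second: A + 4C = -13.
Subtracting the second from the third: A + 8C = -21.
Solving: C = -2, A = -5, then B = 2.
So p_j = -5·j + 2 + (-2)·2^j; at j=14 this is -32836.

-32836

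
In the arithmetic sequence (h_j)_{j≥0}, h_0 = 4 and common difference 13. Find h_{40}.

h_j = 4 + (j - 0)·13.
h_{40} = 4 + 40·13 = 524.

524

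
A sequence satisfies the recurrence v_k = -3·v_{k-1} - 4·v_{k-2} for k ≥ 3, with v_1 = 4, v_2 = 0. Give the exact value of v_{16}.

Applying the relation repeatedly:
v_3 = -16  v_4 = 48  v_5 = -80  …  v_{13} = -24656  v_{14} = 33840  v_{15} = -2896  v_{16} = -126672.

-126672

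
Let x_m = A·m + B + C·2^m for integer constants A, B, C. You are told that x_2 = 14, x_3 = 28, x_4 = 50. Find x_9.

Plug in m = 2, 3, 4: 2A + B + 4C = 14; 3A + B + 8C = 28; 4A + B + 16C = 50.
Subtracting the first from the second: A + 4C = 14.
Subtracting the second from the third: A + 8C = 22.
Solving: C = 2, A = 6, then B = -6.
Therefore x_9 = 54 + (-6) + 2·512 = 1072.

1072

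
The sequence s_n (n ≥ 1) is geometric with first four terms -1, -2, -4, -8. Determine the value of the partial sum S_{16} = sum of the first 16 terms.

-65535

Common ratio r = 2.
s_n = (-1)·2^(n-1).
S = (-1)·(2^16 - 1)/(2 - 1) = (-1)·(65536 - 1)/(1) = -65535.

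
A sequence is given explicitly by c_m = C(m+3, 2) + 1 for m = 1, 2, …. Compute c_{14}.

C(17, 2) = 136, so c_{14} = 137.

137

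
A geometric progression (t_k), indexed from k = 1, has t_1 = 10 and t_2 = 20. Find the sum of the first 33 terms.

Common ratio r = 2.
t_k = 10·2^(k-1).
S = 10·(2^33 - 1)/(2 - 1) = 10·(8589934592 - 1)/(1) = 85899345910.

85899345910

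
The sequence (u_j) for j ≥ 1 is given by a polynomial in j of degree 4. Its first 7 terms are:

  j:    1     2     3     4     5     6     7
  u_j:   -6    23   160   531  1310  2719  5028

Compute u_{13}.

58950

1st diffs: 29, 137, 371, 779, 1409, 2309.
2nd diffs: 108, 234, 408, 630, 900.
3rd diffs: 126, 174, 222, 270.
4th diffs: 48, 48, 48 (constant).
So u_j = 2j^4 + j^3 - 2j^2 - 2j - 5.
Evaluating at j = 13 gives u_{13} = 58950.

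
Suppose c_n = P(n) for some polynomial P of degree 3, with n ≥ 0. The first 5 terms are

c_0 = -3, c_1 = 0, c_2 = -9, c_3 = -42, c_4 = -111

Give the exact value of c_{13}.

-4332

1st diffs: 3, -9, -33, -69.
2nd diffs: -12, -24, -36.
3rd diffs: -12, -12 (constant).
Newton forward-difference form: c_n = -3 + 3·C(n,1) + (-12)·C(n,2) + (-12)·C(n,3).
At n = 13: n = 13, so c_{13} = -3 + 39 - 936 - 3432 = -4332.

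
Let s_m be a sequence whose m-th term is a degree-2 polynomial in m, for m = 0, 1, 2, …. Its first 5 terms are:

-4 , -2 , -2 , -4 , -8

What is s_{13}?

-134

1st diffs: 2, 0, -2, -4.
2nd diffs: -2, -2, -2 (constant).
So s_m = -m^2 + 3m - 4.
Evaluating at m = 13 gives s_{13} = -134.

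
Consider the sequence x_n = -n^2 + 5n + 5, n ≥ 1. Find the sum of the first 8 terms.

16

Over n = 1..8: Σn = 36, Σn² = 204.
Total = (-1)·204 + (5)·36 + (5)·8 = 16.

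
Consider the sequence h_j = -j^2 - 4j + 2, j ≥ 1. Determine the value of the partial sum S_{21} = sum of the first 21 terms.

-4193

Over j = 1..21: Σj = 231, Σj² = 3311.
Total = (-1)·3311 + (-4)·231 + (2)·21 = -4193.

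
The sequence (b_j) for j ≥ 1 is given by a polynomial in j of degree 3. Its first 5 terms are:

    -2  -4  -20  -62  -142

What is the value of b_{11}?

1st diffs: -2, -16, -42, -80.
2nd diffs: -14, -26, -38.
3rd diffs: -12, -12 (constant).
Newton forward-difference form: b_j = -2 + (-2)·C(j-1,1) + (-14)·C(j-1,2) + (-12)·C(j-1,3).
At j = 11: j-1 = 10, so b_{11} = -2 - 20 - 630 - 1440 = -2092.

-2092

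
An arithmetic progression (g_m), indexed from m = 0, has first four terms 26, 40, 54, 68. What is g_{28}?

418

Common difference d = 14.
g_m = 26 + (m - 0)·14.
g_{28} = 26 + 28·14 = 418.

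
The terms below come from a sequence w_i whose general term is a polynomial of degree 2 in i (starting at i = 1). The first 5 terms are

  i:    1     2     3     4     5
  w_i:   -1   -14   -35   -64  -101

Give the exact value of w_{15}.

-911

1st diffs: -13, -21, -29, -37.
2nd diffs: -8, -8, -8 (constant).
Newton forward-difference form: w_i = -1 + (-13)·C(i-1,1) + (-8)·C(i-1,2).
At i = 15: i-1 = 14, so w_{15} = -1 - 182 - 728 = -911.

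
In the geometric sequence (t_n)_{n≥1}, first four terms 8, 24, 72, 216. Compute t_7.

5832

Common ratio r = 3.
t_n = 8·3^(n-1).
t_7 = 8·3^6 = 5832.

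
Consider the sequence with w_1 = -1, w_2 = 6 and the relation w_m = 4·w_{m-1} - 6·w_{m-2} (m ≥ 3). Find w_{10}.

-14496

Step forward from the initial values:
w_3 = 30, w_4 = 84, w_5 = 156, w_6 = 120, w_7 = -456, w_8 = -2544, w_9 = -7440, w_{10} = -14496.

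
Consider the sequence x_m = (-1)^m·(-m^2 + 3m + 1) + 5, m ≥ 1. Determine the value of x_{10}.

(-1)^10 = 1; -m^2 + 3m + 1 at m=10 is -69; so x_{10} = -64.

-64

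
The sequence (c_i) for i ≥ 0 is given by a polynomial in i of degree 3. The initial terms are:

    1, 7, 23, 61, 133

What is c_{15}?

6601

1st diffs: 6, 16, 38, 72.
2nd diffs: 10, 22, 34.
3rd diffs: 12, 12 (constant).
Newton forward-difference form: c_i = 1 + 6·C(i,1) + 10·C(i,2) + 12·C(i,3).
At i = 15: i = 15, so c_{15} = 1 + 90 + 1050 + 5460 = 6601.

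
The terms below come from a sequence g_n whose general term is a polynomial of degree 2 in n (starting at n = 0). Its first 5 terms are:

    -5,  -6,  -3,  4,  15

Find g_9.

130

1st diffs: -1, 3, 7, 11.
2nd diffs: 4, 4, 4 (constant).
Newton forward-difference form: g_n = -5 + (-1)·C(n,1) + 4·C(n,2).
At n = 9: n = 9, so g_9 = -5 - 9 + 144 = 130.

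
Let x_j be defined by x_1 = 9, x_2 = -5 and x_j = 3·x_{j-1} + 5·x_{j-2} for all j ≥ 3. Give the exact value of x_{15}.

552006030

Compute successive terms:
x_3 = 30, x_4 = 65, x_5 = 345, …, x_{12} = 7490240, x_{13} = 31403745, x_{14} = 131662435, x_{15} = 552006030.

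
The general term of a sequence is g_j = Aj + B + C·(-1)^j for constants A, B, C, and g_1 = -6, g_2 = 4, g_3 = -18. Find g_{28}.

At j = 1, 2, 3: A + B - C = -6; 2A + B + C = 4; 3A + B - C = -18.
Subtracting the first from the second: A + 2C = 10.
Subtracting the second from the third: A - 2C = -22.
Solving: C = 8, A = -6, then B = 8.
Therefore g_{28} = -168 + 8 + 8·1 = -152.

-152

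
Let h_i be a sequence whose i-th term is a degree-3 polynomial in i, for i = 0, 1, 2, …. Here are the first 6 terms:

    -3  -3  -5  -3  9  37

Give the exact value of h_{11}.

1st diffs: 0, -2, 2, 12, 28.
2nd diffs: -2, 4, 10, 16.
3rd diffs: 6, 6, 6 (constant).
Newton forward-difference form: h_i = -3 + (-2)·C(i,2) + 6·C(i,3).
At i = 11: i = 11, so h_{11} = -3 - 110 + 990 = 877.

877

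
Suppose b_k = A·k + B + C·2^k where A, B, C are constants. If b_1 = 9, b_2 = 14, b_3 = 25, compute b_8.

Write the equations: A + B + 2C = 9; 2A + B + 4C = 14; 3A + B + 8C = 25.
Subtracting the first from the second: A + 2C = 5.
Subtracting the second from the third: A + 4C = 11.
Solving: C = 3, A = -1, then B = 4.
So b_k = -1·k + 4 + 3·2^k; at k=8 this is 764.

764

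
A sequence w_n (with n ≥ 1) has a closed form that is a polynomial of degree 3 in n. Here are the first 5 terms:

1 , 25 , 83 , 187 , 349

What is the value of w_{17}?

11185

1st diffs: 24, 58, 104, 162.
2nd diffs: 34, 46, 58.
3rd diffs: 12, 12 (constant).
Newton forward-difference form: w_n = 1 + 24·C(n-1,1) + 34·C(n-1,2) + 12·C(n-1,3).
At n = 17: n-1 = 16, so w_{17} = 1 + 384 + 4080 + 6720 = 11185.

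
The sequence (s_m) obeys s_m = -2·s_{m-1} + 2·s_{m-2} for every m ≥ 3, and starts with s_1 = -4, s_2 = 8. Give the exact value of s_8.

Iterate the recurrence:
s_3 = -24, s_4 = 64, s_5 = -176, s_6 = 480, s_7 = -1312, s_8 = 3584.

3584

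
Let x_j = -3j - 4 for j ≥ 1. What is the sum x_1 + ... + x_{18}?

Over j = 1..18: Σj = 171.
Total = (-3)·171 + (-4)·18 = -585.

-585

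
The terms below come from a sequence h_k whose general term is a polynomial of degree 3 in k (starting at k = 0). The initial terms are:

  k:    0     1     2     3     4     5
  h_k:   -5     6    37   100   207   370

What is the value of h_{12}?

4087

1st diffs: 11, 31, 63, 107, 163.
2nd diffs: 20, 32, 44, 56.
3rd diffs: 12, 12, 12 (constant).
Newton forward-difference form: h_k = -5 + 11·C(k,1) + 20·C(k,2) + 12·C(k,3).
At k = 12: k = 12, so h_{12} = -5 + 132 + 1320 + 2640 = 4087.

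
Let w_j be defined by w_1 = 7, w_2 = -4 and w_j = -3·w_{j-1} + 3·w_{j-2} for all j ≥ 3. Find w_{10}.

-336879

Step forward from the initial values:
w_3 = 33  w_4 = -111  w_5 = 432  w_6 = -1629  w_7 = 6183  w_8 = -23436  w_9 = 88857  w_{10} = -336879.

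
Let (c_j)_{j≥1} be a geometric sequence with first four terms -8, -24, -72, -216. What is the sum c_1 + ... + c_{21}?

Common ratio r = 3.
c_j = (-8)·3^(j-1).
S = (-8)·(3^21 - 1)/(3 - 1) = (-8)·(10460353203 - 1)/(2) = -41841412808.

-41841412808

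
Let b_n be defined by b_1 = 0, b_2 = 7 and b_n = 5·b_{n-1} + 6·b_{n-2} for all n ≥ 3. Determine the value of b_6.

7777

Applying the relation repeatedly:
b_3 = 35;  b_4 = 217;  b_5 = 1295;  b_6 = 7777.
(Characteristic roots are 6 and -1.)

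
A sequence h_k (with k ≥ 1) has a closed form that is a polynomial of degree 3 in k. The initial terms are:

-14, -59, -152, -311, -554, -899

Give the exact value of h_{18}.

-19547

1st diffs: -45, -93, -159, -243, -345.
2nd diffs: -48, -66, -84, -102.
3rd diffs: -18, -18, -18 (constant).
So h_k = -3k^3 - 6k^2 - 6k + 1.
Evaluating at k = 18 gives h_{18} = -19547.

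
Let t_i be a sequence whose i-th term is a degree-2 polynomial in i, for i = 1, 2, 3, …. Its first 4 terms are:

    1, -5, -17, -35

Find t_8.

-167

1st diffs: -6, -12, -18.
2nd diffs: -6, -6 (constant).
So t_i = -3i^2 + 3i + 1.
Evaluating at i = 8 gives t_8 = -167.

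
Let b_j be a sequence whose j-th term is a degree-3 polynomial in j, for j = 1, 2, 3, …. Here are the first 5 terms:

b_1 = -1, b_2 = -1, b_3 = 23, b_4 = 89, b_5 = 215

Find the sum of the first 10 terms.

6650

1st diffs: 0, 24, 66, 126.
2nd diffs: 24, 42, 60.
3rd diffs: 18, 18 (constant).
Newton forward-difference form: b_j = -1 + 24·C(j-1,2) + 18·C(j-1,3).
Continuing: …, 419, 719, 1133, 1679, …, b_{10} = 2375.
Summing j = 1..10 (10 terms) gives 6650.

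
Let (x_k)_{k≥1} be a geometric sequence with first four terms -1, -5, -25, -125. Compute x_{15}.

-6103515625

Common ratio r = 5.
x_k = (-1)·5^(k-1).
x_{15} = (-1)·5^14 = -6103515625.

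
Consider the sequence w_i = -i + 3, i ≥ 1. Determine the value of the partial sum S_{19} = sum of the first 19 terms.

Over i = 1..19: Σi = 190.
Total = (-1)·190 + (3)·19 = -133.

-133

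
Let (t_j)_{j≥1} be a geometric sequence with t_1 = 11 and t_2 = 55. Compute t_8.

Common ratio r = 5.
t_j = 11·5^(j-1).
t_8 = 11·5^7 = 859375.

859375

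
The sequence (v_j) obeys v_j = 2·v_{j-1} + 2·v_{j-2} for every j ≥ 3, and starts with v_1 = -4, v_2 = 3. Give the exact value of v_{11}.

Step forward from the initial values:
v_3 = -2;  v_4 = 2;  v_5 = 0;  v_6 = 4;  v_7 = 8;  v_8 = 24;  v_9 = 64;  v_{10} = 176;  v_{11} = 480.

480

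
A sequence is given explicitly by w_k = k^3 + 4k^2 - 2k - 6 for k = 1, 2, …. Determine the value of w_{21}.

w_{21} = 1·21^3 + 4·21^2 - 2·21 - 6 = 10977.

10977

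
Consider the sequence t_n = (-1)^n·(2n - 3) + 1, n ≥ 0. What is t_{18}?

(-1)^18 = 1; 2n - 3 at n=18 is 33; so t_{18} = 34.

34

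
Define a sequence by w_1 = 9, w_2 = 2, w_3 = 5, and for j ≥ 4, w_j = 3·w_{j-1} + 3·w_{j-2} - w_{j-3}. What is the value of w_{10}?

Applying the relation repeatedly:
w_4 = 12  w_5 = 49  w_6 = 178  w_7 = 669  w_8 = 2492  w_9 = 9305  w_{10} = 34722.

34722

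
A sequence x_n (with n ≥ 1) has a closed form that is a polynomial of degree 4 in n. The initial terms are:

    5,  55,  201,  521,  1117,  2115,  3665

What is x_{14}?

47611

1st diffs: 50, 146, 320, 596, 998, 1550.
2nd diffs: 96, 174, 276, 402, 552.
3rd diffs: 78, 102, 126, 150.
4th diffs: 24, 24, 24 (constant).
Newton forward-difference form: x_n = 5 + 50·C(n-1,1) + 96·C(n-1,2) + 78·C(n-1,3) + 24·C(n-1,4).
At n = 14: n-1 = 13, so x_{14} = 5 + 650 + 7488 + 22308 + 17160 = 47611.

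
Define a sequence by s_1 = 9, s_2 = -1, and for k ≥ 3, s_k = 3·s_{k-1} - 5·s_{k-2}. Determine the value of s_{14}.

260639

Compute successive terms:
s_3 = -48; s_4 = -139; s_5 = -177; …; s_{11} = -37473; s_{12} = -75364; s_{13} = -38727; s_{14} = 260639.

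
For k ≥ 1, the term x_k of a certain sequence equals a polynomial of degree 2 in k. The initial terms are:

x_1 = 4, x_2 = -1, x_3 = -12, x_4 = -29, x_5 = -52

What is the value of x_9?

-204

1st diffs: -5, -11, -17, -23.
2nd diffs: -6, -6, -6 (constant).
So x_k = -3k^2 + 4k + 3.
Evaluating at k = 9 gives x_9 = -204.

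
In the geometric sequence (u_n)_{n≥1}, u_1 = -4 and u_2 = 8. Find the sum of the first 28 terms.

357913940

Common ratio r = -2.
u_n = (-4)·(-2)^(n-1).
S = (-4)·((-2)^28 - 1)/(-2 - 1) = (-4)·(268435456 - 1)/(-3) = 357913940.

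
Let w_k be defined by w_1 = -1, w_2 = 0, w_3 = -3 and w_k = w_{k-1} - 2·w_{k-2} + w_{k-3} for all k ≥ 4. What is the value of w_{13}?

-41

w_4 = -4;  w_5 = 2;  w_6 = 7;  w_7 = -1;  w_8 = -13;  w_9 = -4;  w_{10} = 21;  w_{11} = 16;  w_{12} = -30;  w_{13} = -41.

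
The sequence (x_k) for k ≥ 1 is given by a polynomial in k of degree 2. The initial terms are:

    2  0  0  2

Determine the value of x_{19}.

1st diffs: -2, 0, 2.
2nd diffs: 2, 2 (constant).
Newton forward-difference form: x_k = 2 + (-2)·C(k-1,1) + 2·C(k-1,2).
At k = 19: k-1 = 18, so x_{19} = 2 - 36 + 306 = 272.

272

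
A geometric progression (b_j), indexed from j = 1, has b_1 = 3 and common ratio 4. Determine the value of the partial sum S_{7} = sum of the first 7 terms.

b_j = 3·4^(j-1).
S = 3·(4^7 - 1)/(4 - 1) = 3·(16384 - 1)/(3) = 16383.

16383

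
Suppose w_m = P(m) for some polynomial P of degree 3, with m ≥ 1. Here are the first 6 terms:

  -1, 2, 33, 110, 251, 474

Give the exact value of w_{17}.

1st diffs: 3, 31, 77, 141, 223.
2nd diffs: 28, 46, 64, 82.
3rd diffs: 18, 18, 18 (constant).
Newton forward-difference form: w_m = -1 + 3·C(m-1,1) + 28·C(m-1,2) + 18·C(m-1,3).
At m = 17: m-1 = 16, so w_{17} = -1 + 48 + 3360 + 10080 = 13487.

13487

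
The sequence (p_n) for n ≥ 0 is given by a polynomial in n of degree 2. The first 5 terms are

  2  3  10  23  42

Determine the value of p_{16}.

1st diffs: 1, 7, 13, 19.
2nd diffs: 6, 6, 6 (constant).
Newton forward-difference form: p_n = 2 + 1·C(n,1) + 6·C(n,2).
At n = 16: n = 16, so p_{16} = 2 + 16 + 720 = 738.

738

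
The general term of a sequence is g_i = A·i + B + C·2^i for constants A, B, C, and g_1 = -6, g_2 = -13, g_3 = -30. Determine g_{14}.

-81877

Write the equations: A + B + 2C = -6; 2A + B + 4C = -13; 3A + B + 8C = -30.
Subtracting the first from the second: A + 2C = -7.
Subtracting the second from the third: A + 4C = -17.
Solving: C = -5, A = 3, then B = 1.
Hence g_{14} = 3·14 + 1 + (-5)·16384 = -81877.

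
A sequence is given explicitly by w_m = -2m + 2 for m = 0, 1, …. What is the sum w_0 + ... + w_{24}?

Over m = 0..24: Σm = 300.
Total = (-2)·300 + (2)·25 = -550.

-550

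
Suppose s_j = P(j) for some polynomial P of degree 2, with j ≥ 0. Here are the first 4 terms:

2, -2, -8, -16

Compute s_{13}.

1st diffs: -4, -6, -8.
2nd diffs: -2, -2 (constant).
Newton forward-difference form: s_j = 2 + (-4)·C(j,1) + (-2)·C(j,2).
At j = 13: j = 13, so s_{13} = 2 - 52 - 156 = -206.

-206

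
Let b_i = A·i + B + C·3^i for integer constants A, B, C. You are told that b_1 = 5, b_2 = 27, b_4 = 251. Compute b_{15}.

43046773

At i = 1, 2, 4: A + B + 3C = 5; 2A + B + 9C = 27; 4A + B + 81C = 251.
Subtracting the first from the second: A + 6C = 22.
Subtracting the second from the third: 2A + 72C = 224.
Solving: C = 3, A = 4, then B = -8.
Hence b_{15} = 4·15 + (-8) + 3·14348907 = 43046773.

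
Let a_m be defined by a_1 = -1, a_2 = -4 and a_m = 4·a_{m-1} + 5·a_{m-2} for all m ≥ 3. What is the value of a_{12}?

-40690104

Compute successive terms:
a_3 = -21; a_4 = -104; a_5 = -521; a_6 = -2604; a_7 = -13021; a_8 = -65104; a_9 = -325521; a_{10} = -1627604; a_{11} = -8138021; a_{12} = -40690104.
(Characteristic roots are 5 and -1.)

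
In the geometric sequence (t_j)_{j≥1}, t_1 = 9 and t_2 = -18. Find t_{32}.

-19327352832

Common ratio r = -2.
t_j = 9·(-2)^(j-1).
t_{32} = 9·(-2)^31 = -19327352832.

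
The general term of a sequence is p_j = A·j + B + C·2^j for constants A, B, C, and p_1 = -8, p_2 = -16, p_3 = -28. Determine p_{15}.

Plug in j = 1, 2, 3: A + B + 2C = -8; 2A + B + 4C = -16; 3A + B + 8C = -28.
Subtracting the first from the second: A + 2C = -8.
Subtracting the second from the third: A + 4C = -12.
Solving: C = -2, A = -4, then B = 0.
So p_j = -4·j + 0 + (-2)·2^j; at j=15 this is -65596.

-65596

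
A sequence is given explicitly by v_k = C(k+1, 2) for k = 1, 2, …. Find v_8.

C(9, 2) = 36, so v_8 = 36.

36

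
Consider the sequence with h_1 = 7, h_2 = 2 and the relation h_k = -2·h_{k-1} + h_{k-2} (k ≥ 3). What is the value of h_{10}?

h_3 = 3, h_4 = -4, h_5 = 11, h_6 = -26, h_7 = 63, h_8 = -152, h_9 = 367, h_{10} = -886.

-886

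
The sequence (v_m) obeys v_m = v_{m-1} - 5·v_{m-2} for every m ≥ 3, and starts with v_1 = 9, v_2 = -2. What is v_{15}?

Applying the relation repeatedly:
v_3 = -47; v_4 = -37; v_5 = 198; …; v_{12} = -55057; v_{13} = -107847; v_{14} = 167438; v_{15} = 706673.

706673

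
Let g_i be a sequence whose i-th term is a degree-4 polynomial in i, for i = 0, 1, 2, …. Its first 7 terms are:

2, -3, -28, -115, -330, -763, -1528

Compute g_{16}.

1st diffs: -5, -25, -87, -215, -433, -765.
2nd diffs: -20, -62, -128, -218, -332.
3rd diffs: -42, -66, -90, -114.
4th diffs: -24, -24, -24 (constant).
Newton forward-difference form: g_i = 2 + (-5)·C(i,1) + (-20)·C(i,2) + (-42)·C(i,3) + (-24)·C(i,4).
At i = 16: i = 16, so g_{16} = 2 - 80 - 2400 - 23520 - 43680 = -69678.

-69678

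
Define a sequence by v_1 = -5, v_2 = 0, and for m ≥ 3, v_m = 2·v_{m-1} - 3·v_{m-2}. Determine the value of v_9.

Compute successive terms:
v_3 = 15; v_4 = 30; v_5 = 15; v_6 = -60; v_7 = -165; v_8 = -150; v_9 = 195.

195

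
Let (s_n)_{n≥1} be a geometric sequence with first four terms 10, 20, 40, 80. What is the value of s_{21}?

10485760

Common ratio r = 2.
s_n = 10·2^(n-1).
s_{21} = 10·2^20 = 10485760.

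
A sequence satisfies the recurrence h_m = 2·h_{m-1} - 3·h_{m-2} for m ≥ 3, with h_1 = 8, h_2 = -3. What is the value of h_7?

h_3 = -30, h_4 = -51, h_5 = -12, h_6 = 129, h_7 = 294.

294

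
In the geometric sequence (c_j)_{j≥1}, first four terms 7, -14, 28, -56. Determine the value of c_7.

448

Common ratio r = -2.
c_j = 7·(-2)^(j-1).
c_7 = 7·(-2)^6 = 448.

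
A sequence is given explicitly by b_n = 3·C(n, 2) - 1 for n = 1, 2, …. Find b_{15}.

C(15, 2) = 105, so b_{15} = 314.

314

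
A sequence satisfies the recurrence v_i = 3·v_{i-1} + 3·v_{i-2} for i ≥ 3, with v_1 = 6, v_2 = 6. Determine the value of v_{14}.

v_3 = 36, v_4 = 126, v_5 = 486, …, v_{11} = 1439046, v_{12} = 5455836, v_{13} = 20684646, v_{14} = 78421446.

78421446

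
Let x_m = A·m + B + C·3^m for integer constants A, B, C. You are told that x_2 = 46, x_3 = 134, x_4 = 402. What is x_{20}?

Write the equations: 2A + B + 9C = 46; 3A + B + 27C = 134; 4A + B + 81C = 402.
Subtracting the first from the second: A + 18C = 88.
Subtracting the second from the third: A + 54C = 268.
Solving: C = 5, A = -2, then B = 5.
Therefore x_{20} = -40 + 5 + 5·3486784401 = 17433921970.

17433921970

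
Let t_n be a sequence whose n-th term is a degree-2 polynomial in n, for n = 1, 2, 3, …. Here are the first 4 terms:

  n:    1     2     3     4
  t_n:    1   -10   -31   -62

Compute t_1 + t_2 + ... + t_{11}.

1st diffs: -11, -21, -31.
2nd diffs: -10, -10 (constant).
Newton forward-difference form: t_n = 1 + (-11)·C(n-1,1) + (-10)·C(n-1,2).
Continuing: …, -103, -154, -215, -286, …, t_{11} = -559.
Summing n = 1..11 (11 terms) gives -2244.

-2244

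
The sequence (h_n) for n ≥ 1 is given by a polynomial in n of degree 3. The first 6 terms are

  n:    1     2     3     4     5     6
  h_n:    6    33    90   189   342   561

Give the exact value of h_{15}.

7482

1st diffs: 27, 57, 99, 153, 219.
2nd diffs: 30, 42, 54, 66.
3rd diffs: 12, 12, 12 (constant).
Newton forward-difference form: h_n = 6 + 27·C(n-1,1) + 30·C(n-1,2) + 12·C(n-1,3).
At n = 15: n-1 = 14, so h_{15} = 6 + 378 + 2730 + 4368 = 7482.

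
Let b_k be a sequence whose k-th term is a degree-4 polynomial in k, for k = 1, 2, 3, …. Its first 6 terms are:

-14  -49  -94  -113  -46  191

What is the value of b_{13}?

1st diffs: -35, -45, -19, 67, 237.
2nd diffs: -10, 26, 86, 170.
3rd diffs: 36, 60, 84.
4th diffs: 24, 24 (constant).
Newton forward-difference form: b_k = -14 + (-35)·C(k-1,1) + (-10)·C(k-1,2) + 36·C(k-1,3) + 24·C(k-1,4).
At k = 13: k-1 = 12, so b_{13} = -14 - 420 - 660 + 7920 + 11880 = 18706.

18706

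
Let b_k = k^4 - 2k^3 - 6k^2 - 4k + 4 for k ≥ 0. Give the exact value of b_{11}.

11213

b_{11} = 1·11^4 - 2·11^3 - 6·11^2 - 4·11 + 4 = 11213.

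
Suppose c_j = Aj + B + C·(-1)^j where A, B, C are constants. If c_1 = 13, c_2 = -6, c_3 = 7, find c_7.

Plug in j = 1, 2, 3: A + B - C = 13; 2A + B + C = -6; 3A + B - C = 7.
Subtracting the first from the second: A + 2C = -19.
Subtracting the second from the third: A - 2C = 13.
Solving: C = -8, A = -3, then B = 8.
Hence c_7 = -3·7 + 8 + (-8)·(-1) = -5.

-5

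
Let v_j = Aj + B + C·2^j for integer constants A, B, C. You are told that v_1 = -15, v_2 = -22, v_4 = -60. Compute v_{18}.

At j = 1, 2, 4: A + B + 2C = -15; 2A + B + 4C = -22; 4A + B + 16C = -60.
Subtracting the first from the second: A + 2C = -7.
Subtracting the second from the third: 2A + 12C = -38.
Solving: C = -3, A = -1, then B = -8.
Therefore v_{18} = -18 + (-8) + (-3)·262144 = -786458.

-786458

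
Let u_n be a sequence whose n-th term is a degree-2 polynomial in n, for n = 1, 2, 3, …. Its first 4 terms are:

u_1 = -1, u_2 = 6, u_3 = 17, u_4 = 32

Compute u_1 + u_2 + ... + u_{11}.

1034

1st diffs: 7, 11, 15.
2nd diffs: 4, 4 (constant).
Newton forward-difference form: u_n = -1 + 7·C(n-1,1) + 4·C(n-1,2).
Continuing: …, 51, 74, 101, 132, …, u_{11} = 249.
Summing n = 1..11 (11 terms) gives 1034.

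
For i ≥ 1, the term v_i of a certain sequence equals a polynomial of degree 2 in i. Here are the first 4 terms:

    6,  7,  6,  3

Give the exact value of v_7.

-18

1st diffs: 1, -1, -3.
2nd diffs: -2, -2 (constant).
So v_i = -i^2 + 4i + 3.
Evaluating at i = 7 gives v_7 = -18.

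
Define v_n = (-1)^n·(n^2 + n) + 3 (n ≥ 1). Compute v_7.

(-1)^7 = -1; n^2 + n at n=7 is 56; so v_7 = -53.

-53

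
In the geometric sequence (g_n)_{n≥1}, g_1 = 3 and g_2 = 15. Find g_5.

1875

Common ratio r = 5.
g_n = 3·5^(n-1).
g_5 = 3·5^4 = 1875.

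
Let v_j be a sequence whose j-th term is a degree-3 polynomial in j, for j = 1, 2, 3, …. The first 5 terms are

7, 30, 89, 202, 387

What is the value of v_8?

1554

1st diffs: 23, 59, 113, 185.
2nd diffs: 36, 54, 72.
3rd diffs: 18, 18 (constant).
Newton forward-difference form: v_j = 7 + 23·C(j-1,1) + 36·C(j-1,2) + 18·C(j-1,3).
At j = 8: j-1 = 7, so v_8 = 7 + 161 + 756 + 630 = 1554.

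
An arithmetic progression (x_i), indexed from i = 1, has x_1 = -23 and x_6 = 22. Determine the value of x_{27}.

Common difference d = (22 - (-23)) / (6 - 1) = 9.
x_i = -23 + (i - 1)·9.
x_{27} = -23 + 26·9 = 211.

211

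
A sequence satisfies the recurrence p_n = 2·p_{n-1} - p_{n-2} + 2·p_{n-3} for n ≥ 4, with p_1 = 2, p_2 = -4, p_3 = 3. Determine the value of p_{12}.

Applying the relation repeatedly:
p_4 = 14; p_5 = 17; p_6 = 26; p_7 = 63; p_8 = 134; p_9 = 257; p_{10} = 506; p_{11} = 1023; p_{12} = 2054.

2054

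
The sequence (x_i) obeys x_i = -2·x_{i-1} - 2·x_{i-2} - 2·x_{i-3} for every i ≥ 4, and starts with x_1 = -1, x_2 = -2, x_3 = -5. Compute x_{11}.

x_4 = 16; x_5 = -18; x_6 = 14; x_7 = -24; x_8 = 56; x_9 = -92; x_{10} = 120; x_{11} = -168.

-168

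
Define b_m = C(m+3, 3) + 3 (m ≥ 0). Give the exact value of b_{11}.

C(14, 3) = 364, so b_{11} = 367.

367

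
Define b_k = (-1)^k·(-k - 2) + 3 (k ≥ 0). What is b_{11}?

16

(-1)^11 = -1; -k - 2 at k=11 is -13; so b_{11} = 16.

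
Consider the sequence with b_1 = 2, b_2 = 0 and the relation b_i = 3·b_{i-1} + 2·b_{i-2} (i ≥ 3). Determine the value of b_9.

Compute successive terms:
b_3 = 4;  b_4 = 12;  b_5 = 44;  b_6 = 156;  b_7 = 556;  b_8 = 1980;  b_9 = 7052.

7052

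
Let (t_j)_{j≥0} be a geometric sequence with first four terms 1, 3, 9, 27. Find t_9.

19683

Common ratio r = 3.
t_j = 1·3^(j-0).
t_9 = 1·3^9 = 19683.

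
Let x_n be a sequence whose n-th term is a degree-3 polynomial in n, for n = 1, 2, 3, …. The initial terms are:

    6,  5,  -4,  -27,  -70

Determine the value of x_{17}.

1st diffs: -1, -9, -23, -43.
2nd diffs: -8, -14, -20.
3rd diffs: -6, -6 (constant).
So x_n = -n^3 + 2n^2 + 5.
Evaluating at n = 17 gives x_{17} = -4330.

-4330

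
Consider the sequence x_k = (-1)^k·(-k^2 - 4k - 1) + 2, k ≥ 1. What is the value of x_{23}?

(-1)^23 = -1; -k^2 - 4k - 1 at k=23 is -622; so x_{23} = 624.

624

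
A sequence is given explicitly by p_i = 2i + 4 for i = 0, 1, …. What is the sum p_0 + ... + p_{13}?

Over i = 0..13: Σi = 91.
Total = (2)·91 + (4)·14 = 238.

238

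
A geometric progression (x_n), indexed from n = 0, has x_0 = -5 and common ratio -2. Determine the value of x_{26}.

x_n = (-5)·(-2)^(n-0).
x_{26} = (-5)·(-2)^26 = -335544320.

-335544320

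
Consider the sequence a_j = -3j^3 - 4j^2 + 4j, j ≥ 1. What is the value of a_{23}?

a_{23} = -3·23^3 - 4·23^2 + 4·23 = -38525.

-38525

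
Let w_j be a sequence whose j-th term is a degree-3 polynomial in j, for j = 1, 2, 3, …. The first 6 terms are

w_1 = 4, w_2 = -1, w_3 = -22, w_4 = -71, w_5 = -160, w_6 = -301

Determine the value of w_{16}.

1st diffs: -5, -21, -49, -89, -141.
2nd diffs: -16, -28, -40, -52.
3rd diffs: -12, -12, -12 (constant).
So w_j = -2j^3 + 4j^2 - 3j + 5.
Evaluating at j = 16 gives w_{16} = -7211.

-7211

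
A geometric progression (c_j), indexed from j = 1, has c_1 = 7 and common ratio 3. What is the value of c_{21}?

24407490807

c_j = 7·3^(j-1).
c_{21} = 7·3^20 = 24407490807.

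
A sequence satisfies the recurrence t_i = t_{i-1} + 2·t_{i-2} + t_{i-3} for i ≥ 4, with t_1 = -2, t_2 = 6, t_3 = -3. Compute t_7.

39

t_4 = 7, t_5 = 7, t_6 = 18, t_7 = 39.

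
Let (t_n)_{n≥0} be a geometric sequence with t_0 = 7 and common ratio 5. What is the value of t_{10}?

68359375

t_n = 7·5^(n-0).
t_{10} = 7·5^10 = 68359375.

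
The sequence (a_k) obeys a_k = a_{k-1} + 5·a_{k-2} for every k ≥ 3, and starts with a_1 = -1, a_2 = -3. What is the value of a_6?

-178

a_3 = -8;  a_4 = -23;  a_5 = -63;  a_6 = -178.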